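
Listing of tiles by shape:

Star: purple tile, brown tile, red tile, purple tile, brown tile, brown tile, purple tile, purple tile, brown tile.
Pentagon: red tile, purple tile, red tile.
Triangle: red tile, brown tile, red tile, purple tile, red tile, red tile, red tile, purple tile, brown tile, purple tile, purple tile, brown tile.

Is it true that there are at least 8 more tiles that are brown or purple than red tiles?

tiles that are brown or purple: 16.
red tiles: 8.
The claim requires 16 − 8 = 8 ≥ 8, which holds.

True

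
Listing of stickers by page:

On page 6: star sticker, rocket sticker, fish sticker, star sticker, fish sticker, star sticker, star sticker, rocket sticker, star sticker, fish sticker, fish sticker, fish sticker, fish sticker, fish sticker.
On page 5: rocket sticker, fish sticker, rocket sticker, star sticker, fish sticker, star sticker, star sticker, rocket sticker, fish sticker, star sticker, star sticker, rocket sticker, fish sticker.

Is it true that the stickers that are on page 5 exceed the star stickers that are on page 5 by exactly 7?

stickers on page 5: 13.
star stickers on page 5: 5.
The claim requires 13 − 5 (= 8) to equal 7, which does not hold.

False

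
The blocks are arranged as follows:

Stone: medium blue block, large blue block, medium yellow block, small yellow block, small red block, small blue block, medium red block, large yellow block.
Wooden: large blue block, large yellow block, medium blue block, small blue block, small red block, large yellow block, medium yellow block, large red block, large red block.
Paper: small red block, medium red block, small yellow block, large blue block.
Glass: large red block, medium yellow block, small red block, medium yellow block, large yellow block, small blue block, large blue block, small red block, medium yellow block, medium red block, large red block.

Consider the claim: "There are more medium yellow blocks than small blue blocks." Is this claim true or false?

True

|medium yellow blocks| = 5.
|small blue blocks| = 3.
The claim requires 5 > 3, which holds.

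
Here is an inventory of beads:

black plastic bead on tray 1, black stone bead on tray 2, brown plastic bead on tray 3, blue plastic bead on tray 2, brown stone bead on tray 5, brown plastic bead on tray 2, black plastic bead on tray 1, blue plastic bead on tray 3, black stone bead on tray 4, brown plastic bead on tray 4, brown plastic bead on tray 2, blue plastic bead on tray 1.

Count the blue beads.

3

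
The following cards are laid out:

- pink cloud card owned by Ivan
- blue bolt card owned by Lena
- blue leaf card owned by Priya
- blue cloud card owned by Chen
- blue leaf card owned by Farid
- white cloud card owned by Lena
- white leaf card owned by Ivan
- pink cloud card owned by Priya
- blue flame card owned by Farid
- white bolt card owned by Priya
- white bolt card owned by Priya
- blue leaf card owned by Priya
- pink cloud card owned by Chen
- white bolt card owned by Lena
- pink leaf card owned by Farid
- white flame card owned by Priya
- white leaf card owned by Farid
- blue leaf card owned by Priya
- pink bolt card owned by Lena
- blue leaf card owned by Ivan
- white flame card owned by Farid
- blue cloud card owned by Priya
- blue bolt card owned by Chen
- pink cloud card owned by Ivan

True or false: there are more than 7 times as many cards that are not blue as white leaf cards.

There are 14 cards that are not blue.
There are 2 white leaf cards.
The claim requires 14 > 7 × 2 = 14, which does not hold.

False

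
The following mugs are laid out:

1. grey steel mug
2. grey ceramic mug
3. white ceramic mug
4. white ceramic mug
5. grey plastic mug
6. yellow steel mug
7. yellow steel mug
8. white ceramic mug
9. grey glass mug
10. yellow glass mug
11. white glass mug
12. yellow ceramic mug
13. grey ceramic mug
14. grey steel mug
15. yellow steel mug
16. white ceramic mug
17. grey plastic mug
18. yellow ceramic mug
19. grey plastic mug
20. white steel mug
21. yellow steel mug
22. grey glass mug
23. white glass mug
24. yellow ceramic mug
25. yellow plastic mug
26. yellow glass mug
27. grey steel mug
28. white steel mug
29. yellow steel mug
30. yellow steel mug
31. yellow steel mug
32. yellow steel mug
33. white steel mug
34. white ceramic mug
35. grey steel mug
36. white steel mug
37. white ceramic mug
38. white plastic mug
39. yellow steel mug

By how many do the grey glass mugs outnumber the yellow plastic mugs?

grey glass mugs: 2.
yellow plastic mugs: 1.
2 − 1 = 1.

1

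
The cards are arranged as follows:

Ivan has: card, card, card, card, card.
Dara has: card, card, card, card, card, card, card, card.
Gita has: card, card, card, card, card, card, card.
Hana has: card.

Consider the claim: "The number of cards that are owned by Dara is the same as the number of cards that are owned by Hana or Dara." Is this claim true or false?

|cards owned by Dara| = 8.
|cards owned by Hana or Dara| = 9.
The claim requires 8 = 9, which does not hold.

False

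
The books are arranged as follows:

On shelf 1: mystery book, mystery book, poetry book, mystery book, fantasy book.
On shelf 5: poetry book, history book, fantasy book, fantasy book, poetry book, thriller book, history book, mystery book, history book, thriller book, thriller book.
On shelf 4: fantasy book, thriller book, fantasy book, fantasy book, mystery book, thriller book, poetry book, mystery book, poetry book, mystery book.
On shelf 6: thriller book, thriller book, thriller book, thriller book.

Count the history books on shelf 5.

3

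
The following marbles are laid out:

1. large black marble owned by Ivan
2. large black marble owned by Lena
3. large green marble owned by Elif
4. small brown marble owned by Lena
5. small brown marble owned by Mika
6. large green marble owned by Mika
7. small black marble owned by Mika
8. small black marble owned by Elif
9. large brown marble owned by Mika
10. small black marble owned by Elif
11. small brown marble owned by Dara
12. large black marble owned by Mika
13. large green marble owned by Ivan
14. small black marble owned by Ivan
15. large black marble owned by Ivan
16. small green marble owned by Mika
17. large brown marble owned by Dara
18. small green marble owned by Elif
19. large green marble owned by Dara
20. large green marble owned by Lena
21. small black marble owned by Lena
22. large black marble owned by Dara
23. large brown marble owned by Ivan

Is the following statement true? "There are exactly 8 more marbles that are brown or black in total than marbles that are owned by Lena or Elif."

marbles that are brown or black: 16.
marbles owned by Lena or Elif: 8.
The claim requires 16 − 8 (= 8) to equal 8, which holds.

True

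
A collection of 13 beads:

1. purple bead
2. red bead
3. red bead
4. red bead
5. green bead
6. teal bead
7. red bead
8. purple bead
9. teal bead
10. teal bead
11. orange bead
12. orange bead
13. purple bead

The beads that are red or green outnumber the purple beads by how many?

2

beads that are red or green: 5.
purple beads: 3.
5 − 3 = 2.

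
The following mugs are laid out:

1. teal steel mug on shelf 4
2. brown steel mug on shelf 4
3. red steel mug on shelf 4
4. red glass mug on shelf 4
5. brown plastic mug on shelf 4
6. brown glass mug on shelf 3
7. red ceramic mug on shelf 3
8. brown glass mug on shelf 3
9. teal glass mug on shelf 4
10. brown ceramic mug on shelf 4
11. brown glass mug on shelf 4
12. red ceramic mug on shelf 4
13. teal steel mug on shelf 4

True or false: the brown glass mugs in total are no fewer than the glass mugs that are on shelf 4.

True

|brown glass mugs| = 3.
|glass mugs on shelf 4| = 3.
The claim requires 3 ≥ 3, which holds.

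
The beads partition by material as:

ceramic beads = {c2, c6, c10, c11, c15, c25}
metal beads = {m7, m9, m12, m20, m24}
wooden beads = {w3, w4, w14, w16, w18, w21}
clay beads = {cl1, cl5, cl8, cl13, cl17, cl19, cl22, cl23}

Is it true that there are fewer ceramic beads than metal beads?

ceramic beads: 6.
metal beads: 5.
The claim requires 6 < 5, which does not hold.

False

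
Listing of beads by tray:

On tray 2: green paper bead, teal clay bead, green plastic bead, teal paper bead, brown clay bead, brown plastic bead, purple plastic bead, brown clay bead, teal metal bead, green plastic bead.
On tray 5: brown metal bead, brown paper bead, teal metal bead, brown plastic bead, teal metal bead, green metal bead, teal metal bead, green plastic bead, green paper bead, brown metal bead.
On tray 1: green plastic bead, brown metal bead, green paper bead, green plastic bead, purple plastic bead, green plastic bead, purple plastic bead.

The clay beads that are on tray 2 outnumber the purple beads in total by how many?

clay beads on tray 2: 3.
purple beads: 3.
3 − 3 = 0.

0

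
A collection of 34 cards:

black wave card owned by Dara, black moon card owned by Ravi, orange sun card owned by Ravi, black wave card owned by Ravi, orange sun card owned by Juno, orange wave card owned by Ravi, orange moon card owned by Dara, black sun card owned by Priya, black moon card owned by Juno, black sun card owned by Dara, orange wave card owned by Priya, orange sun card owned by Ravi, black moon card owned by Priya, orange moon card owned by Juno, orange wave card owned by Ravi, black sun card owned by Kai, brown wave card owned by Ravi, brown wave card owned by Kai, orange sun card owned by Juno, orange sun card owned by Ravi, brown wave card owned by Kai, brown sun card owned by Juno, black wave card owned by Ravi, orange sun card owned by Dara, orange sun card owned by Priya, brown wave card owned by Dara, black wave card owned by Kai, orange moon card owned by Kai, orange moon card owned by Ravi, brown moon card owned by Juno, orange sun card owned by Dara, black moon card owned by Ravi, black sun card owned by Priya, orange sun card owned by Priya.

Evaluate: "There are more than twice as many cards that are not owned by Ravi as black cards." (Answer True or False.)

Count of cards that are not owned by Ravi: 23.
There are 12 black cards.
The claim requires 23 > 2 × 12 = 24, which does not hold.

False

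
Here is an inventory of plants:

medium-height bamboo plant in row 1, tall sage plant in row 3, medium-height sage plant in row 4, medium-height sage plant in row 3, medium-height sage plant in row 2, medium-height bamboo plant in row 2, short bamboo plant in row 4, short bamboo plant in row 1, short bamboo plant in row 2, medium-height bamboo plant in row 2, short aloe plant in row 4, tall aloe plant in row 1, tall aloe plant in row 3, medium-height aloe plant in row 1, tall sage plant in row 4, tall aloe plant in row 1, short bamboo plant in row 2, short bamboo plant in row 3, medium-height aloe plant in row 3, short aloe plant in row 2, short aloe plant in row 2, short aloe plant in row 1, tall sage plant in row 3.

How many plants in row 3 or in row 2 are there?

13

in row 2: 7; in row 3: 6; together 7 + 6 = 13.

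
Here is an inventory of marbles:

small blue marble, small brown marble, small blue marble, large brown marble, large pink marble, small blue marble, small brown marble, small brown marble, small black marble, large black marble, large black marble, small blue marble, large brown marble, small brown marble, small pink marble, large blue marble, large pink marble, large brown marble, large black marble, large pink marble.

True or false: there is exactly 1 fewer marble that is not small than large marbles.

|marbles that are not small| = 10.
|large marbles| = 10.
The claim requires 10 − 10 (= 0) to equal 1, which does not hold.

False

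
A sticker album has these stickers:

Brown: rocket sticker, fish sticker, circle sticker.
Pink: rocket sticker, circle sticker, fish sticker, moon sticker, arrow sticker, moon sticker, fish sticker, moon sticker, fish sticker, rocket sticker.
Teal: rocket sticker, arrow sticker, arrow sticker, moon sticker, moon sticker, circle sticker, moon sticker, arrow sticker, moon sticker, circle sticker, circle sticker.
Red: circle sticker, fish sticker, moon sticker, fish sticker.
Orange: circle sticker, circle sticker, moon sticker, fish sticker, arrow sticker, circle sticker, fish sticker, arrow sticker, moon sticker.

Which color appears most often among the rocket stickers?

pink

Counts by color (restricted to rocket stickers): pink 2, teal 1, brown 1.
The maximum is 2, held uniquely by pink.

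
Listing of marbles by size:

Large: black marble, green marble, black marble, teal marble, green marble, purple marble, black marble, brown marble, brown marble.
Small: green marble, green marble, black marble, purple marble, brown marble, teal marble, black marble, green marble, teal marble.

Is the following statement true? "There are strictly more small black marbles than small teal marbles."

False

There are 2 small black marbles.
There are 2 small teal marbles.
The claim requires 2 > 2, which does not hold.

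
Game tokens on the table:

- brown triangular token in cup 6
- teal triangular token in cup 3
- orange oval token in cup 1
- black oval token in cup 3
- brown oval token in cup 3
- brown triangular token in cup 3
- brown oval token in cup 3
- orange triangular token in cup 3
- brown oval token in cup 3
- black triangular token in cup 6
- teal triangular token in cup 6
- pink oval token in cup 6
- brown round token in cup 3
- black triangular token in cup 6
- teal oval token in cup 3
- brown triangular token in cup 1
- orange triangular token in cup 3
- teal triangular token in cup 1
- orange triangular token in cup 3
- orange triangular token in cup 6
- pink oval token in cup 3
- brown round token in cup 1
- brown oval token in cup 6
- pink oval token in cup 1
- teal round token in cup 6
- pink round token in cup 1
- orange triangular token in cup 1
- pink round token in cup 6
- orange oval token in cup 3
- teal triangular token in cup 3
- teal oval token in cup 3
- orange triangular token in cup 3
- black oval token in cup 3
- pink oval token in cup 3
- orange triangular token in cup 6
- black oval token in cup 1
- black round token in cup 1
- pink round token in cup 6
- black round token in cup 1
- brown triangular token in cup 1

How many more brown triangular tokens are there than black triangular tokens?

2

brown triangular tokens: 4.
black triangular tokens: 2.
4 − 2 = 2.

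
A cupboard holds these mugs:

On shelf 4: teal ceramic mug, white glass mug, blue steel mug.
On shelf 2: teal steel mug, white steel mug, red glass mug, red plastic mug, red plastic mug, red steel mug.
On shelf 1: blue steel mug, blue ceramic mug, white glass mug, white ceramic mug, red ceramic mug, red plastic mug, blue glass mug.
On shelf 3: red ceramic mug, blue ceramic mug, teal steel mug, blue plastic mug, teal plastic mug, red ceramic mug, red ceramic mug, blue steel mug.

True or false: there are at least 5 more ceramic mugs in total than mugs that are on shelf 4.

True

ceramic mugs: 8.
mugs on shelf 4: 3.
The claim requires 8 − 3 = 5 ≥ 5, which holds.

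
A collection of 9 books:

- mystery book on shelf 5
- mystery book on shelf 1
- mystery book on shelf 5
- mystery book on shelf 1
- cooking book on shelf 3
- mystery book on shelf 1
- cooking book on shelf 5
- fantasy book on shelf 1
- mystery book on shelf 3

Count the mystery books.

6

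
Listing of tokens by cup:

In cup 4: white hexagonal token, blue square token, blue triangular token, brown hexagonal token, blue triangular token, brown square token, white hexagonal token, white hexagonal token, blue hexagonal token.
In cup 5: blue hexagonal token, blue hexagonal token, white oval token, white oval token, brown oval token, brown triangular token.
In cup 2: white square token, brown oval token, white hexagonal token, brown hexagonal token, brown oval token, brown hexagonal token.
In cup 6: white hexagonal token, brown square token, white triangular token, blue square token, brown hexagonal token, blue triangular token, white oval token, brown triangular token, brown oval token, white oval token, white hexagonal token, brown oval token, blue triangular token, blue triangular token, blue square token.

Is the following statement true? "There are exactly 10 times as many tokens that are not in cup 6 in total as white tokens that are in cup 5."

There are 21 tokens that are not in cup 6.
There are 2 white tokens in cup 5.
The claim requires 21 = 10 × 2 = 20, which does not hold.

False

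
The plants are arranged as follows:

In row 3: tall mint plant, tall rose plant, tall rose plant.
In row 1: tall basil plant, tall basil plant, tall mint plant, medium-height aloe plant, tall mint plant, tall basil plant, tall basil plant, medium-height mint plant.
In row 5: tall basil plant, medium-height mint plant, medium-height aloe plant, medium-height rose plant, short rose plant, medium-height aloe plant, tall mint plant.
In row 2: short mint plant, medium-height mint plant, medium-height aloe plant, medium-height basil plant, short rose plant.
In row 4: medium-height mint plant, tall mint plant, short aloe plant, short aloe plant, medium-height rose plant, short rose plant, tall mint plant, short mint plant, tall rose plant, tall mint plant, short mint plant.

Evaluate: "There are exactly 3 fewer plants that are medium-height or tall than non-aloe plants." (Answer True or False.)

|plants that are medium-height or tall| = 26.
|non-aloe plants| = 28.
The claim requires 28 − 26 (= 2) to equal 3, which does not hold.

False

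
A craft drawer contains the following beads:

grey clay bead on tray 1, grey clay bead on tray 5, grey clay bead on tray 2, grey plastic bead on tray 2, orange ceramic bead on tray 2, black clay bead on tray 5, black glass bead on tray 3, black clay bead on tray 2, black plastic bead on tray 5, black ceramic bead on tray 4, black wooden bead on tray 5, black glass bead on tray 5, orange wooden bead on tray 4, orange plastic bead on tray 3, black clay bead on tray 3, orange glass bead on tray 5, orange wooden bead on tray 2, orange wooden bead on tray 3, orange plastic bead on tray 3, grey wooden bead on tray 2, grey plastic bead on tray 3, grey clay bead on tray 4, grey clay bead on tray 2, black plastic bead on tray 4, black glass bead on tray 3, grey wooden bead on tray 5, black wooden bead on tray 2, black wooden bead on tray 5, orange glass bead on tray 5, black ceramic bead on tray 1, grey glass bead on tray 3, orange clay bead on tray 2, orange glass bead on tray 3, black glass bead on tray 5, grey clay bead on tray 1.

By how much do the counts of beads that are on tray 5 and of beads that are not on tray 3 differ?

16

beads on tray 5: 10. beads that are not on tray 3: 26.
|10 − 26| = 26 − 10 = 16.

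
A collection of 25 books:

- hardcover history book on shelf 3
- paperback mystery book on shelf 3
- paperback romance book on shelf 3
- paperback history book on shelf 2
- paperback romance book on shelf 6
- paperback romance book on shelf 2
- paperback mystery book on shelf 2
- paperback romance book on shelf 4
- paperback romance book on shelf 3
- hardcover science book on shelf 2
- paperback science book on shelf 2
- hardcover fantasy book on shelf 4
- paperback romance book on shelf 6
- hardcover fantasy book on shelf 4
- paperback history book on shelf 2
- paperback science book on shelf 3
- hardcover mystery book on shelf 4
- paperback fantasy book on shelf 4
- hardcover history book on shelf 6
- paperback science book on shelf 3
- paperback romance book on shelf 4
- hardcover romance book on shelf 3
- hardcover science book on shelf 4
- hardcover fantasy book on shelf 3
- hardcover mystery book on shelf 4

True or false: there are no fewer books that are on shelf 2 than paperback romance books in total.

There are 6 books on shelf 2.
There are 7 paperback romance books.
The claim requires 6 ≥ 7, which does not hold.

False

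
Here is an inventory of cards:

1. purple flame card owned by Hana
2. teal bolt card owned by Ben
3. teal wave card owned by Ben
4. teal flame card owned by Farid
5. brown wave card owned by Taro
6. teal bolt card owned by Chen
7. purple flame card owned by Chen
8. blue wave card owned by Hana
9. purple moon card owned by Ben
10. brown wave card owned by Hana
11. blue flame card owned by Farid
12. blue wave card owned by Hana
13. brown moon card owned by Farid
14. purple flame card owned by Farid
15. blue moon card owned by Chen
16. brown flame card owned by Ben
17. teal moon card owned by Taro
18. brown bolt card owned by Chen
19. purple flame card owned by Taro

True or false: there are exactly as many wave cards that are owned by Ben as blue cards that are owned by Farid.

True

wave cards owned by Ben: 1.
blue cards owned by Farid: 1.
The claim requires 1 = 1, which holds.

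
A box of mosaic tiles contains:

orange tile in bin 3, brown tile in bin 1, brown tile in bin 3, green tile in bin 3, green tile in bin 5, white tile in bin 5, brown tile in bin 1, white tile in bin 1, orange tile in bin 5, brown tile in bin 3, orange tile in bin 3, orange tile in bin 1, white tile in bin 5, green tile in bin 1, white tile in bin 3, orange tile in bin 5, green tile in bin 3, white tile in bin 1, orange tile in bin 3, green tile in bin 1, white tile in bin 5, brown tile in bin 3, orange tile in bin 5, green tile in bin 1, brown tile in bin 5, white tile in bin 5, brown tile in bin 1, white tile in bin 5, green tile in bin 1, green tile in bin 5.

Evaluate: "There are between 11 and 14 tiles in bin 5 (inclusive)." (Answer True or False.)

|tiles in bin 5| = 11.
The claim requires 11 ≤ 11 ≤ 14, which holds.

True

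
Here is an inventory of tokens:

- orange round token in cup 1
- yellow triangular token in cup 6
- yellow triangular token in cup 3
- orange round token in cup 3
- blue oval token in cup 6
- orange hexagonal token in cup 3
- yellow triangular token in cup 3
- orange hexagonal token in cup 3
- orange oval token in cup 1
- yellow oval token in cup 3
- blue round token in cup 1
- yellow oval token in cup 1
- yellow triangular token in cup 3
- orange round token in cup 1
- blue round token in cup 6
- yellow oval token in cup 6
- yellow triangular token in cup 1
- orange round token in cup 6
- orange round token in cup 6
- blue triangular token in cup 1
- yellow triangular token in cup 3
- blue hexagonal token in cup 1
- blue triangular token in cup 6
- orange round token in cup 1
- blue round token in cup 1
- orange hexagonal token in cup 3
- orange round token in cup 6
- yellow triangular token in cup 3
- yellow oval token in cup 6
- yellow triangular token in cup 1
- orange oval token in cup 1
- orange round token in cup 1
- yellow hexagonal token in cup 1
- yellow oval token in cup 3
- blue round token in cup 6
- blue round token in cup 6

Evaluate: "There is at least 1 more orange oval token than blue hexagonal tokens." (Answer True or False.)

True

|orange oval tokens| = 2.
|blue hexagonal tokens| = 1.
The claim requires 2 − 1 = 1 ≥ 1, which holds.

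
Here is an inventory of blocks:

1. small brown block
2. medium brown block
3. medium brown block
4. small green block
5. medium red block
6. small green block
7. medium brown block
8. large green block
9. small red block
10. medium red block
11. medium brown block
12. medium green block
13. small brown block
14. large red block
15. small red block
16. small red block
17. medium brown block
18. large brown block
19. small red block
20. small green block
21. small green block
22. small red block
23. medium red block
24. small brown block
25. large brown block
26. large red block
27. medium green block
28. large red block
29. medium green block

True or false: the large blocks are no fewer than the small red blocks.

True

There are 6 large blocks.
There are 5 small red blocks.
The claim requires 6 ≥ 5, which holds.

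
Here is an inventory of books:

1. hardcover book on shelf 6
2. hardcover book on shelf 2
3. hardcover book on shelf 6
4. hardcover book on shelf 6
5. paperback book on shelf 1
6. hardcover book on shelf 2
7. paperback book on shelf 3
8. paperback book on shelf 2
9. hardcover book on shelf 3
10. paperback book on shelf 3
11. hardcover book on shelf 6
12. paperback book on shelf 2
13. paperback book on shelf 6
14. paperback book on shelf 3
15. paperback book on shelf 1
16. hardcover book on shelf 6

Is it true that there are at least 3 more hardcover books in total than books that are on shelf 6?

hardcover books: 8.
books on shelf 6: 6.
The claim requires 8 − 6 = 2 ≥ 3, which does not hold.

False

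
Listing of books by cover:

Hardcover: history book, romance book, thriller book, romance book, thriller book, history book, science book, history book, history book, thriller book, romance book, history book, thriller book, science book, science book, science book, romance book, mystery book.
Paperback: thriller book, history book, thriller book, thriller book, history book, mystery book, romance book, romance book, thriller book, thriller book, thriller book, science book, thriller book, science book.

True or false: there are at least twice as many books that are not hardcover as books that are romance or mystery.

False

|books that are not hardcover| = 14.
|books that are romance or mystery| = 8.
The claim requires 14 ≥ 2 × 8 = 16, which does not hold.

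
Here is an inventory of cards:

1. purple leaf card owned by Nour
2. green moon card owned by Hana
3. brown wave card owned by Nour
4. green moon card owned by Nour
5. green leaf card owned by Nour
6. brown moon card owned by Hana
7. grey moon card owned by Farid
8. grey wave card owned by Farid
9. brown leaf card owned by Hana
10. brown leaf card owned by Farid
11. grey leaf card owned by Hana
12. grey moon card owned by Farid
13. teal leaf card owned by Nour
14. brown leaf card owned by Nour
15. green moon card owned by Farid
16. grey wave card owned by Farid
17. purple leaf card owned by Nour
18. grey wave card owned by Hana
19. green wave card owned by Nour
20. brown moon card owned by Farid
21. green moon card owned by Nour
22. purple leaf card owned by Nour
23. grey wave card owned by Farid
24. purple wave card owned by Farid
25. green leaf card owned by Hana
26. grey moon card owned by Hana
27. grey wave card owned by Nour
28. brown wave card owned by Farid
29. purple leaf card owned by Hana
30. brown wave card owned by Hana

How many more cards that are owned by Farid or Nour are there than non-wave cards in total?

cards owned by Farid or Nour: 21.
non-wave cards: 20.
21 − 20 = 1.

1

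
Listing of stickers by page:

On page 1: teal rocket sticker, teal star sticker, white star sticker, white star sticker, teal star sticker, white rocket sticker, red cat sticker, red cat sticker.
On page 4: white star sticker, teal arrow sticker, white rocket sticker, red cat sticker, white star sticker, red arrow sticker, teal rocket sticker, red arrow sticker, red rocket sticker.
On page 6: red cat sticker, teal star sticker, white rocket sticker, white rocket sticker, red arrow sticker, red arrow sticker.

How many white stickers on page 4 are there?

3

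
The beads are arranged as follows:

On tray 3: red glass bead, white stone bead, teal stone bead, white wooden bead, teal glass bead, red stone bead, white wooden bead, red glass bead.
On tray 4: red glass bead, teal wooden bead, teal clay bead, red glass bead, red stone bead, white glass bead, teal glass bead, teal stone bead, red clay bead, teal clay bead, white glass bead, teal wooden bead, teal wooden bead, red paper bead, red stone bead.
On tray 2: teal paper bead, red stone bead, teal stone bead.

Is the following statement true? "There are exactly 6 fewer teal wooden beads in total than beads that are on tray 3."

False

There are 3 teal wooden beads.
There are 8 beads on tray 3.
The claim requires 8 − 3 (= 5) to equal 6, which does not hold.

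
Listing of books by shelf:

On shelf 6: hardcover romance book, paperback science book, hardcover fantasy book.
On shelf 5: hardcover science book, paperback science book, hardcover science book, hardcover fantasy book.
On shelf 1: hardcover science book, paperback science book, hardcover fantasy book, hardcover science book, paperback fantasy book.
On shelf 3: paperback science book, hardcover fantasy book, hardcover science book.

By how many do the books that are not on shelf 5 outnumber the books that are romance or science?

1

books that are not on shelf 5: 11.
books that are romance or science: 10.
11 − 10 = 1.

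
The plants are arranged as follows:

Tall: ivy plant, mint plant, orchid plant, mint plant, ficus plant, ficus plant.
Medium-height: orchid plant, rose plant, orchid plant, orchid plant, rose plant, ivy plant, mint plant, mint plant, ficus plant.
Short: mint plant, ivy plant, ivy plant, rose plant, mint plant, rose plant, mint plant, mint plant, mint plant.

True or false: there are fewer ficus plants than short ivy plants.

There are 3 ficus plants.
There are 2 short ivy plants.
The claim requires 3 < 2, which does not hold.

False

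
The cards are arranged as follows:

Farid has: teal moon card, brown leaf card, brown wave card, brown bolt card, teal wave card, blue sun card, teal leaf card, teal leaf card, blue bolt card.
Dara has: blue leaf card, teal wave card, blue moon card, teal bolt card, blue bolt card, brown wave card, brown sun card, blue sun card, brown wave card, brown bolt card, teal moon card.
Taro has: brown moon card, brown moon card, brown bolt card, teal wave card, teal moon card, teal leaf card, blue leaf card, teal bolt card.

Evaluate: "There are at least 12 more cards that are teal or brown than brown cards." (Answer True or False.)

cards that are teal or brown: 21.
brown cards: 10.
The claim requires 21 − 10 = 11 ≥ 12, which does not hold.

False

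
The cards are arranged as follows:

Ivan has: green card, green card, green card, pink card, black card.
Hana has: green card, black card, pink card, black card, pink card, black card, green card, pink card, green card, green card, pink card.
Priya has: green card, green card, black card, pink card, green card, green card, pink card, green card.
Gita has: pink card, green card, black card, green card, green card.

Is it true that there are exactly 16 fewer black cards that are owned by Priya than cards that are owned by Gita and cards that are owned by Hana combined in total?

|black cards owned by Priya| = 1.
cards owned by Gita: 5; cards owned by Hana: 11; combined: 5 + 11 = 16.
The claim requires 16 − 1 (= 15) to equal 16, which does not hold.

False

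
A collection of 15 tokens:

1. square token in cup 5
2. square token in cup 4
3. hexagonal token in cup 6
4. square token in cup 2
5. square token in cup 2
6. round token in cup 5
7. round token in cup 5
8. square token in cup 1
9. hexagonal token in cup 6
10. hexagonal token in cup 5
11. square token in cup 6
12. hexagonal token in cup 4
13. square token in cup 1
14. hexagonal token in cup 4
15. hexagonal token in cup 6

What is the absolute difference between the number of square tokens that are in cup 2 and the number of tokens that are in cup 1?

0

square tokens in cup 2: 2. tokens in cup 1: 2.
|2 − 2| = 2 − 2 = 0.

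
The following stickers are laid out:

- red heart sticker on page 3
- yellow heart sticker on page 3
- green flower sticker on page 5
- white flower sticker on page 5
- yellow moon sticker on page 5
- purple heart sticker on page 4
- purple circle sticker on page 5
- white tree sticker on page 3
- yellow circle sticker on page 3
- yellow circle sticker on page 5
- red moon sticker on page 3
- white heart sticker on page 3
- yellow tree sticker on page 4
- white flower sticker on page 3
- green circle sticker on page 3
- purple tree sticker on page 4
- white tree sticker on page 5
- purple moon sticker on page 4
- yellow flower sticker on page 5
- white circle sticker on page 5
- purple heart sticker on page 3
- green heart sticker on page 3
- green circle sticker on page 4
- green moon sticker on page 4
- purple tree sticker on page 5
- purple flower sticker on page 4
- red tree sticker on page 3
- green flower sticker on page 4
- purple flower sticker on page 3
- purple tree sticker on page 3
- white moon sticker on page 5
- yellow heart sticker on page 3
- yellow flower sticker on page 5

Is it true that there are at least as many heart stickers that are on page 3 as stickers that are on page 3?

False

There are 6 heart stickers on page 3.
There are 14 stickers on page 3.
The claim requires 6 ≥ 14, which does not hold.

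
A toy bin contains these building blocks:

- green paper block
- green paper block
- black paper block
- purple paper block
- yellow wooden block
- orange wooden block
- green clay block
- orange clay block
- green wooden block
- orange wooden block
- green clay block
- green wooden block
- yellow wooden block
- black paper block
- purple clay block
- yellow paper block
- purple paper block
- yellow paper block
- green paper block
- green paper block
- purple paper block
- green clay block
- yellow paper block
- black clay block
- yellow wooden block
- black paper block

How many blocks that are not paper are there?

13

Total blocks: 26; with the excluded value: 13; remaining 26 − 13 = 13.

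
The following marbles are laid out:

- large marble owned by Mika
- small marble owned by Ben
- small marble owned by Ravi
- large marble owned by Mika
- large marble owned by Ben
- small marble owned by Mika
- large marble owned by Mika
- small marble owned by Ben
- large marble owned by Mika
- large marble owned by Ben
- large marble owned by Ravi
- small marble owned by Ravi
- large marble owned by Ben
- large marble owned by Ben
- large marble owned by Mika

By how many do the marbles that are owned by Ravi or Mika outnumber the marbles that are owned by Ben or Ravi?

marbles owned by Ravi or Mika: 9.
marbles owned by Ben or Ravi: 9.
9 − 9 = 0.

0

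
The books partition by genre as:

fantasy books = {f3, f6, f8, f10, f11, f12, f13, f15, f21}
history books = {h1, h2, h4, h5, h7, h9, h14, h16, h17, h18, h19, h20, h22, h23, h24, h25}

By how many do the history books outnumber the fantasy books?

7

history books: 16.
fantasy books: 9.
16 − 9 = 7.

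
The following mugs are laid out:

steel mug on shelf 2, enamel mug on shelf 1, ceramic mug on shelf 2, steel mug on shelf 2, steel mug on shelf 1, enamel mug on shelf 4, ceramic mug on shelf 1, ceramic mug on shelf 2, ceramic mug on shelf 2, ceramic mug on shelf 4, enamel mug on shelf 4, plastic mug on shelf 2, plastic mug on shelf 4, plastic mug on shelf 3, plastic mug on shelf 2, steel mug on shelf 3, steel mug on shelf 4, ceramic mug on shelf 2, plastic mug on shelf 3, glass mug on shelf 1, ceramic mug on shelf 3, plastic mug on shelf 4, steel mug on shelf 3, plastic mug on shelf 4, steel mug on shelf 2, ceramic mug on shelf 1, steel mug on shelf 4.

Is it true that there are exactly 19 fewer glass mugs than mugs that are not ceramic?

glass mugs: 1.
mugs that are not ceramic: 19.
The claim requires 19 − 1 (= 18) to equal 19, which does not hold.

False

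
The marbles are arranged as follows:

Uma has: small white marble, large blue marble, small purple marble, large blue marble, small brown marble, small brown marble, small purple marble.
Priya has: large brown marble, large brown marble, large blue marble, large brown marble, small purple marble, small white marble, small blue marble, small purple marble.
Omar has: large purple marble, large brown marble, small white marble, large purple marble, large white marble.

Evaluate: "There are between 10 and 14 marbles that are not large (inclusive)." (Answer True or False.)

True

|marbles that are not large| = 10.
The claim requires 10 ≤ 10 ≤ 14, which holds.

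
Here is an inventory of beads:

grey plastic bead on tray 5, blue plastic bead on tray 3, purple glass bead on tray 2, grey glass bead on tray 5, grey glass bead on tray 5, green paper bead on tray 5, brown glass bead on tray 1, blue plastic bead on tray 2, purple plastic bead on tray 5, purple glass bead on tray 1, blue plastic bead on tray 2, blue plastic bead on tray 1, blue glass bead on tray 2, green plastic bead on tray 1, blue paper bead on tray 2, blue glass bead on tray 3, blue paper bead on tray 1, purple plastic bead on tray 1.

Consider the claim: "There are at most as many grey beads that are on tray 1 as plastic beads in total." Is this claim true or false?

True

grey beads on tray 1: 0.
plastic beads: 8.
The claim requires 0 ≤ 8, which holds.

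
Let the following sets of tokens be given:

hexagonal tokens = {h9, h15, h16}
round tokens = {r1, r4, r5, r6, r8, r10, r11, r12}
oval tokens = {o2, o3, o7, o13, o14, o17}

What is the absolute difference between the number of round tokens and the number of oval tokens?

2

round tokens: 8. oval tokens: 6.
|8 − 6| = 8 − 6 = 2.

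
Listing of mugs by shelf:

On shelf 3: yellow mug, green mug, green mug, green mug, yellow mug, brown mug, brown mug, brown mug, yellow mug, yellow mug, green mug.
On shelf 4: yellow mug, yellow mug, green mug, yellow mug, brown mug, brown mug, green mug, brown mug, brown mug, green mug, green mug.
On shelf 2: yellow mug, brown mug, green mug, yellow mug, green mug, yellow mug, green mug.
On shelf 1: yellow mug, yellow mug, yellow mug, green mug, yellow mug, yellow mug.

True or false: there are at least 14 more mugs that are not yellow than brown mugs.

False

There are 20 mugs that are not yellow.
There are 8 brown mugs.
The claim requires 20 − 8 = 12 ≥ 14, which does not hold.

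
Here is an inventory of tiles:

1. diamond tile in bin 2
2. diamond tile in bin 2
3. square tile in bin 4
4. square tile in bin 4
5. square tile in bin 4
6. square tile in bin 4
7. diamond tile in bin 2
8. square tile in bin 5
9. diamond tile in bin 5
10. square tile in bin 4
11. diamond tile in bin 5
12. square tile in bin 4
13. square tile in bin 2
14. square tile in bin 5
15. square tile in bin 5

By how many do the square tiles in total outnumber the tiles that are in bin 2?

6

square tiles: 10.
tiles in bin 2: 4.
10 − 4 = 6.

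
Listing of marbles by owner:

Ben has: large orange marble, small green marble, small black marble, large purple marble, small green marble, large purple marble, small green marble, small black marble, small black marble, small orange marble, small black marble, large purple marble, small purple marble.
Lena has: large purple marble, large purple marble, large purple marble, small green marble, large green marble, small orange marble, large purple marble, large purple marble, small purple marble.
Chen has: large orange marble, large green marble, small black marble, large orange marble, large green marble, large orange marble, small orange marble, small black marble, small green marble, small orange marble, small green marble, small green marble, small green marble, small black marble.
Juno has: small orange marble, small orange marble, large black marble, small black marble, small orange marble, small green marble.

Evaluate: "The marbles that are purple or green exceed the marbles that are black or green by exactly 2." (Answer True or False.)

False

marbles that are purple or green: 22.
marbles that are black or green: 21.
The claim requires 22 − 21 (= 1) to equal 2, which does not hold.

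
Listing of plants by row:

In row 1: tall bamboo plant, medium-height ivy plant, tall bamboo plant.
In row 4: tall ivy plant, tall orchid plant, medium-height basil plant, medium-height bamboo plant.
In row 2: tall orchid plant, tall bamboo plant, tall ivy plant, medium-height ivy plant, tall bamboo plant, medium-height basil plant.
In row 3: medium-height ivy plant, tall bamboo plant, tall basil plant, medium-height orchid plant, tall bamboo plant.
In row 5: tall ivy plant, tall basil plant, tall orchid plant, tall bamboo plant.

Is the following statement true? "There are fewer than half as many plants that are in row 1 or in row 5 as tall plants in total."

True

|plants in row 1 or in row 5| = 7.
|tall plants| = 15.
The claim requires 2 × 7 = 14 < 15, which holds.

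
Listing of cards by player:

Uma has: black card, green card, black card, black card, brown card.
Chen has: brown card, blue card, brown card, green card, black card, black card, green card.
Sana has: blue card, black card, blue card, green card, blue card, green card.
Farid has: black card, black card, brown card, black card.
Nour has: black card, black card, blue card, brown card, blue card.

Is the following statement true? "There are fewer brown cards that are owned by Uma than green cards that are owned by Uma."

brown cards owned by Uma: 1.
green cards owned by Uma: 1.
The claim requires 1 < 1, which does not hold.

False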